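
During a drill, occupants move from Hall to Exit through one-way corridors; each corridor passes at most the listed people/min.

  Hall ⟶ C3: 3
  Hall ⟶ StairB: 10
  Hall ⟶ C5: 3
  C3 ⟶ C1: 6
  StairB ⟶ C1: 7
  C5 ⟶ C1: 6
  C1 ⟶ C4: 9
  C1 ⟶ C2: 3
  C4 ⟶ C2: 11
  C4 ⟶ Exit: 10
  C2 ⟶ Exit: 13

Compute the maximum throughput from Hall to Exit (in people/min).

12

Augment Hall→C3→C1→C4→Exit: bottleneck 3, flow now 3.
Augment Hall→StairB→C1→C4→Exit: bottleneck 6, flow now 9.
Augment Hall→StairB→C1→C2→Exit: bottleneck 1, flow now 10.
Augment Hall→C5→C1→C2→Exit: bottleneck 2, flow now 12.
No augmenting path remains; maximum flow = 12.
In the residual graph, reachable from Hall: {Hall, C3, StairB, C5, C1}.
Min-cut edges: C1→C4 (9), C1→C2 (3); capacity 9 + 3 = 12.
This cut is saturated, so no flow can exceed 12.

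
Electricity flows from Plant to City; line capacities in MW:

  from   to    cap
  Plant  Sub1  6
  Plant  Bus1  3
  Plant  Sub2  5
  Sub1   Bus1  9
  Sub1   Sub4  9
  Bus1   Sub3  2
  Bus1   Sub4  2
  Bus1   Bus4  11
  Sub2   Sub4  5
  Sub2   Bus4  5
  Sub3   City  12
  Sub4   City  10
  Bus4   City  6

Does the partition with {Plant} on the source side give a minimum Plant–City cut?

Given cut capacity: 6 + 3 + 5 = 14.
Augment Plant→Sub1→Sub4→City: bottleneck 6, flow now 6.
Augment Plant→Bus1→Sub3→City: bottleneck 2, flow now 8.
Augment Plant→Bus1→Sub4→City: bottleneck 1, flow now 9.
Augment Plant→Sub2→Sub4→City: bottleneck 3, flow now 12.
Augment Plant→Sub2→Bus4→City: bottleneck 2, flow now 14.
No augmenting path remains; maximum flow = 14.
Cut capacity 14 equals the max flow, so it is a minimum cut.

Yes — it is a minimum cut (capacity 14).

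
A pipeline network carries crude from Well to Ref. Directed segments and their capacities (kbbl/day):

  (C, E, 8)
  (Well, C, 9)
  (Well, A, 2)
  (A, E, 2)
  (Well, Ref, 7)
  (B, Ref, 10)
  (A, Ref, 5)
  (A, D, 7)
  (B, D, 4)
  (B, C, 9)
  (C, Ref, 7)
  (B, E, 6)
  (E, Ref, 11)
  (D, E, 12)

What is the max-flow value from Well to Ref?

18

Augment Well→Ref: bottleneck 7, flow now 7.
Augment Well→A→Ref: bottleneck 2, flow now 9.
Augment Well→C→Ref: bottleneck 7, flow now 16.
Augment Well→C→E→Ref: bottleneck 2, flow now 18.
No augmenting path remains; maximum flow = 18.
In the residual graph, reachable from Well: {Well}.
Min-cut edges: Well→A (2), Well→C (9), Well→Ref (7); capacity 2 + 9 + 7 = 18.
This cut is saturated, so no flow can exceed 18.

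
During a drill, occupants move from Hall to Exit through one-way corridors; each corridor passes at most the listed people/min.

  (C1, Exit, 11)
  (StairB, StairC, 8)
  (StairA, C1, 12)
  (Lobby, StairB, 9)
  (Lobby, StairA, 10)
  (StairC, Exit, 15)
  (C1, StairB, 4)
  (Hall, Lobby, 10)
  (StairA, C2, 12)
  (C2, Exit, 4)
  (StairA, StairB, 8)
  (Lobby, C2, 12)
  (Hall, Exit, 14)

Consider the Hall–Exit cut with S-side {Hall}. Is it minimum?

Given cut capacity: 10 + 14 = 24.
Augment Hall→Exit: bottleneck 14, flow now 14.
Augment Hall→Lobby→C2→Exit: bottleneck 4, flow now 18.
Augment Hall→Lobby→StairA→C1→Exit: bottleneck 6, flow now 24.
No augmenting path remains; maximum flow = 24.
Cut capacity 24 equals the max flow, so it is a minimum cut.

Yes — it is a minimum cut (capacity 24).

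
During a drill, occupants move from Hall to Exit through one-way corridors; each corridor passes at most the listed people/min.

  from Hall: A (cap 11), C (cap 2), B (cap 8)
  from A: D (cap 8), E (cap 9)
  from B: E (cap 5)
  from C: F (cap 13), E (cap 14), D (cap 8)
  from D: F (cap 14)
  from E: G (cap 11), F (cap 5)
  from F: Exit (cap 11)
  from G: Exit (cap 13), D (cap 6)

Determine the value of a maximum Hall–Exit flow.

Augment Hall→C→F→Exit: bottleneck 2, flow now 2.
Augment Hall→A→D→F→Exit: bottleneck 8, flow now 10.
Augment Hall→A→E→F→Exit: bottleneck 1, flow now 11.
Augment Hall→A→E→G→Exit: bottleneck 2, flow now 13.
Augment Hall→B→E→G→Exit: bottleneck 5, flow now 18.
No augmenting path remains; maximum flow = 18.
In the residual graph, reachable from Hall: {Hall, B}.
Min-cut edges: Hall→A (11), Hall→C (2), B→E (5); capacity 11 + 2 + 5 = 18.
This cut is saturated, so no flow can exceed 18.

18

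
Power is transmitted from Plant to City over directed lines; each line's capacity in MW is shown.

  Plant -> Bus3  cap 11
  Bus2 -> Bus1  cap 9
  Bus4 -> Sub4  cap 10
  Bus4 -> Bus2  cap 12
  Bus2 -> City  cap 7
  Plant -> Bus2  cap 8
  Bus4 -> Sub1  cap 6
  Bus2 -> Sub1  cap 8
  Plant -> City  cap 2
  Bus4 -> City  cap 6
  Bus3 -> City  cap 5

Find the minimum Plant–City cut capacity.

14

Augment Plant→City: bottleneck 2, flow now 2.
Augment Plant→Bus3→City: bottleneck 5, flow now 7.
Augment Plant→Bus2→City: bottleneck 7, flow now 14.
No augmenting path remains; maximum flow = 14.
By max-flow min-cut, the minimum cut capacity equals the max flow.
In the residual graph, reachable from Plant: {Plant, Bus3, Bus2, Sub1, Bus1}.
Min-cut edges: Plant→City (2), Bus3→City (5), Bus2→City (7); capacity 2 + 5 + 7 = 14.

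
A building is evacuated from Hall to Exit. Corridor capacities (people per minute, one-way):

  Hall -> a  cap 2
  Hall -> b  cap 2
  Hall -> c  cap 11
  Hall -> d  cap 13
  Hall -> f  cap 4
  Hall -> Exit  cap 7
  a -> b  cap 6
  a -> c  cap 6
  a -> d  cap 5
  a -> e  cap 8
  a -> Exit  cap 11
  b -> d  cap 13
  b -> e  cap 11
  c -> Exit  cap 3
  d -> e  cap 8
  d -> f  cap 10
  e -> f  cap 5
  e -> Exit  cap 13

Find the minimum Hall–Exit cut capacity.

22

Augment Hall→Exit: bottleneck 7, flow now 7.
Augment Hall→a→Exit: bottleneck 2, flow now 9.
Augment Hall→c→Exit: bottleneck 3, flow now 12.
Augment Hall→b→e→Exit: bottleneck 2, flow now 14.
Augment Hall→d→e→Exit: bottleneck 8, flow now 22.
No augmenting path remains; maximum flow = 22.
By max-flow min-cut, the minimum cut capacity equals the max flow.
In the residual graph, reachable from Hall: {Hall, c, d, f}.
Min-cut edges: Hall→a (2), Hall→b (2), Hall→Exit (7), c→Exit (3), d→e (8); capacity 2 + 2 + 7 + 3 + 8 = 22.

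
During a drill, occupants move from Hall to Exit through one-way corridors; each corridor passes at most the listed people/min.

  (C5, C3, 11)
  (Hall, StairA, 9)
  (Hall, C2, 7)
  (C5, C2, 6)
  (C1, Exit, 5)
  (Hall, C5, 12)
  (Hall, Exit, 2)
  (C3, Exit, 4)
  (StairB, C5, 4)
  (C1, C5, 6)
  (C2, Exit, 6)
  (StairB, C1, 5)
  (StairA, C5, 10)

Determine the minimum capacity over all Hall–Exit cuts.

12

Augment Hall→Exit: bottleneck 2, flow now 2.
Augment Hall→C2→Exit: bottleneck 6, flow now 8.
Augment Hall→C5→C3→Exit: bottleneck 4, flow now 12.
No augmenting path remains; maximum flow = 12.
By max-flow min-cut, the minimum cut capacity equals the max flow.
In the residual graph, reachable from Hall: {Hall, StairA, C5, C2, C3}.
Min-cut edges: Hall→Exit (2), C2→Exit (6), C3→Exit (4); capacity 2 + 6 + 4 = 12.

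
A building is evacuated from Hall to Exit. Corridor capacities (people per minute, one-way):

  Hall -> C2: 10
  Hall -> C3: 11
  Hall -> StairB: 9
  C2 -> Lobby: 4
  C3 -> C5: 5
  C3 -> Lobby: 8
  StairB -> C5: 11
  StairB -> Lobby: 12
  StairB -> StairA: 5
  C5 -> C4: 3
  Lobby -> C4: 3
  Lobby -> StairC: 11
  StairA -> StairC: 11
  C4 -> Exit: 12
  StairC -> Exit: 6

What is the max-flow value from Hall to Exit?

Augment Hall→C2→Lobby→C4→Exit: bottleneck 3, flow now 3.
Augment Hall→C2→Lobby→StairC→Exit: bottleneck 1, flow now 4.
Augment Hall→C3→C5→C4→Exit: bottleneck 3, flow now 7.
Augment Hall→C3→Lobby→StairC→Exit: bottleneck 5, flow now 12.
No augmenting path remains; maximum flow = 12.
In the residual graph, reachable from Hall: {Hall, C2, C3, StairB, C5, Lobby, StairA, StairC}.
Min-cut edges: C5→C4 (3), Lobby→C4 (3), StairC→Exit (6); capacity 3 + 3 + 6 = 12.
This cut is saturated, so no flow can exceed 12.

12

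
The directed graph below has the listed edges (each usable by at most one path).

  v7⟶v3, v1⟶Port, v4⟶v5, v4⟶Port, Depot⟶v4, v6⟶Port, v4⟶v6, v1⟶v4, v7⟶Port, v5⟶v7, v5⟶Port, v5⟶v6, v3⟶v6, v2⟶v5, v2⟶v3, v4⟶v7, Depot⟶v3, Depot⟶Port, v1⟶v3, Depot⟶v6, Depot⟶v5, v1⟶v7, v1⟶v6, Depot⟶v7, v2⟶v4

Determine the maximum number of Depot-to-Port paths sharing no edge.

5

Assign every edge capacity 1; by Menger, the answer equals the max flow.
Path Depot→Port (+1); total 1.
Path Depot→v4→Port (+1); total 2.
Path Depot→v5→Port (+1); total 3.
Path Depot→v6→Port (+1); total 4.
Path Depot→v7→Port (+1); total 5.
No residual Depot→Port path; max flow = 5.
Certifying cut of size 5: {Depot→Port, Depot→v4, Depot→v5, Depot→v7, v6→Port}.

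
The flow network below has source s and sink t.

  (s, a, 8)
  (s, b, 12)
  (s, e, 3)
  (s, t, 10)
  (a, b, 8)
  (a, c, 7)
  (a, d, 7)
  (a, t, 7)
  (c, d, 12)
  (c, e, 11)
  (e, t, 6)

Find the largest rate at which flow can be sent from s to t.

21

Augment s→t: bottleneck 10, flow now 10.
Augment s→a→t: bottleneck 7, flow now 17.
Augment s→e→t: bottleneck 3, flow now 20.
Augment s→a→c→e→t: bottleneck 1, flow now 21.
No augmenting path remains; maximum flow = 21.
In the residual graph, reachable from s: {s, b}.
Min-cut edges: s→a (8), s→e (3), s→t (10); capacity 8 + 3 + 10 = 21.
This cut is saturated, so no flow can exceed 21.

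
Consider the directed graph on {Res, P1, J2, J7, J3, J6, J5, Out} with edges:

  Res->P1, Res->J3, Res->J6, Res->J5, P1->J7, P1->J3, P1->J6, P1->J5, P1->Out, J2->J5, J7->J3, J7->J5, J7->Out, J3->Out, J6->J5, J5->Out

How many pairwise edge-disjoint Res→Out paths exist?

3

Assign every edge capacity 1; by Menger, the answer equals the max flow.
Path Res→P1→Out (+1); total 1.
Path Res→J3→Out (+1); total 2.
Path Res→J5→Out (+1); total 3.
No residual Res→Out path; max flow = 3.
Certifying cut of size 3: {J5→Out, Res→J3, Res→P1}.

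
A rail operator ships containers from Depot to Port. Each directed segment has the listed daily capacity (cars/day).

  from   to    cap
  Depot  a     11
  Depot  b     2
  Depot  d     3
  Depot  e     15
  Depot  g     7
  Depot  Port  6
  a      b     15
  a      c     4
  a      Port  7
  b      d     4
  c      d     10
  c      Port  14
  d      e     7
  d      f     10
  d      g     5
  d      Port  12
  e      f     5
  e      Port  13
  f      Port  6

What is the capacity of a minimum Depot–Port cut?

Augment Depot→Port: bottleneck 6, flow now 6.
Augment Depot→a→Port: bottleneck 7, flow now 13.
Augment Depot→d→Port: bottleneck 3, flow now 16.
Augment Depot→e→Port: bottleneck 13, flow now 29.
Augment Depot→a→c→Port: bottleneck 4, flow now 33.
Augment Depot→b→d→Port: bottleneck 2, flow now 35.
Augment Depot→e→f→Port: bottleneck 2, flow now 37.
No augmenting path remains; maximum flow = 37.
By max-flow min-cut, the minimum cut capacity equals the max flow.
In the residual graph, reachable from Depot: {Depot, g}.
Min-cut edges: Depot→a (11), Depot→b (2), Depot→d (3), Depot→e (15), Depot→Port (6); capacity 11 + 2 + 3 + 15 + 6 = 37.

37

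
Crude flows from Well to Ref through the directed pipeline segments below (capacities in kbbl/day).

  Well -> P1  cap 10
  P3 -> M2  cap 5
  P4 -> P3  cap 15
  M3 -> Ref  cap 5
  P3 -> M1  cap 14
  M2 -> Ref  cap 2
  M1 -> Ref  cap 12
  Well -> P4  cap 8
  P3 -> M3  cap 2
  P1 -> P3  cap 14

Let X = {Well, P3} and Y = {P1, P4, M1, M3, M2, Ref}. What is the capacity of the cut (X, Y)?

Edges leaving {Well, P3}: Well→P1 (10), Well→P4 (8), P3→M1 (14), P3→M3 (2), P3→M2 (5).
Cut capacity = 10 + 8 + 14 + 2 + 5 = 39.

39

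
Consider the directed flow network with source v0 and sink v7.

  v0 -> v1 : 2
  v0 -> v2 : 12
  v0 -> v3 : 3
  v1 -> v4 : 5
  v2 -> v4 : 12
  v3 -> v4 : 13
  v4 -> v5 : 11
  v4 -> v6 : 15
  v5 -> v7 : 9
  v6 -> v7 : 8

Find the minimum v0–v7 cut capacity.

17

Augment v0→v1→v4→v5→v7: bottleneck 2, flow now 2.
Augment v0→v2→v4→v5→v7: bottleneck 7, flow now 9.
Augment v0→v2→v4→v6→v7: bottleneck 5, flow now 14.
Augment v0→v3→v4→v6→v7: bottleneck 3, flow now 17.
No augmenting path remains; maximum flow = 17.
By max-flow min-cut, the minimum cut capacity equals the max flow.
In the residual graph, reachable from v0: {v0}.
Min-cut edges: v0→v1 (2), v0→v2 (12), v0→v3 (3); capacity 2 + 12 + 3 = 17.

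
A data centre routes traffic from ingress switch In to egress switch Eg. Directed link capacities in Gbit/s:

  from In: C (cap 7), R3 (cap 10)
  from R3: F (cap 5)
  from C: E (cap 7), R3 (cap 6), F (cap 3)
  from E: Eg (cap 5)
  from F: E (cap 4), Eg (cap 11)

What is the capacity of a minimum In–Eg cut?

12

Augment In→R3→F→Eg: bottleneck 5, flow now 5.
Augment In→C→E→Eg: bottleneck 5, flow now 10.
Augment In→C→F→Eg: bottleneck 2, flow now 12.
No augmenting path remains; maximum flow = 12.
By max-flow min-cut, the minimum cut capacity equals the max flow.
In the residual graph, reachable from In: {In, R3}.
Min-cut edges: In→C (7), R3→F (5); capacity 7 + 5 = 12.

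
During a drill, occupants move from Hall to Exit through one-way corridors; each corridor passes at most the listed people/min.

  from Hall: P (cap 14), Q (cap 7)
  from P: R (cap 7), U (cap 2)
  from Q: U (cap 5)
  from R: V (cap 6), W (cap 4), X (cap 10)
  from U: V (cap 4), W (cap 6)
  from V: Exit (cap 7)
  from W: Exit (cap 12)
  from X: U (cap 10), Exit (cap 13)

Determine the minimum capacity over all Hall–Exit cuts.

14

Augment Hall→P→R→V→Exit: bottleneck 6, flow now 6.
Augment Hall→P→R→W→Exit: bottleneck 1, flow now 7.
Augment Hall→P→U→V→Exit: bottleneck 1, flow now 8.
Augment Hall→P→U→W→Exit: bottleneck 1, flow now 9.
Augment Hall→Q→U→W→Exit: bottleneck 5, flow now 14.
No augmenting path remains; maximum flow = 14.
By max-flow min-cut, the minimum cut capacity equals the max flow.
In the residual graph, reachable from Hall: {Hall, P, Q}.
Min-cut edges: P→R (7), P→U (2), Q→U (5); capacity 7 + 2 + 5 = 14.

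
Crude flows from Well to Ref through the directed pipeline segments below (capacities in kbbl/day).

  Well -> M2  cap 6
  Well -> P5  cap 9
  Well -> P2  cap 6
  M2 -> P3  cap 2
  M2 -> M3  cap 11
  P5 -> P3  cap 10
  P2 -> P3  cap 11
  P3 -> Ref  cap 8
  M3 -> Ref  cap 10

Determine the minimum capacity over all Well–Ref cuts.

Augment Well→M2→P3→Ref: bottleneck 2, flow now 2.
Augment Well→M2→M3→Ref: bottleneck 4, flow now 6.
Augment Well→P5→P3→Ref: bottleneck 6, flow now 12.
Augment Well→P5→P3→M2→M3→Ref: bottleneck 2, flow now 14. (uses reverse residual edge)
No augmenting path remains; maximum flow = 14.
By max-flow min-cut, the minimum cut capacity equals the max flow.
In the residual graph, reachable from Well: {Well, P5, P2, P3}.
Min-cut edges: Well→M2 (6), P3→Ref (8); capacity 6 + 8 = 14.

14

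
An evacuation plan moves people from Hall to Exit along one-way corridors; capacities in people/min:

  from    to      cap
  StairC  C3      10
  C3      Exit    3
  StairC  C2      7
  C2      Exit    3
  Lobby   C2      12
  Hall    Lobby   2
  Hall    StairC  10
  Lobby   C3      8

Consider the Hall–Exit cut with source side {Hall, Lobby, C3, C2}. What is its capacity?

Edges leaving {Hall, Lobby, C3, C2}: Hall→StairC (10), C3→Exit (3), C2→Exit (3).
Cut capacity = 10 + 3 + 3 = 16.

16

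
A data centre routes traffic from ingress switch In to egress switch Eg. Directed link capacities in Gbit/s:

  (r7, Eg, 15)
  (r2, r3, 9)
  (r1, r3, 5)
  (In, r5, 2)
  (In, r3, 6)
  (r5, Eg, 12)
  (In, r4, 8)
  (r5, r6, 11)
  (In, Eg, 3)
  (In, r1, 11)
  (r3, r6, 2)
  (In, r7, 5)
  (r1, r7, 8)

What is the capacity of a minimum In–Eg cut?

Augment In→Eg: bottleneck 3, flow now 3.
Augment In→r5→Eg: bottleneck 2, flow now 5.
Augment In→r7→Eg: bottleneck 5, flow now 10.
Augment In→r1→r7→Eg: bottleneck 8, flow now 18.
No augmenting path remains; maximum flow = 18.
By max-flow min-cut, the minimum cut capacity equals the max flow.
In the residual graph, reachable from In: {In, r1, r3, r4, r6}.
Min-cut edges: In→r5 (2), In→r7 (5), In→Eg (3), r1→r7 (8); capacity 2 + 5 + 3 + 8 = 18.

18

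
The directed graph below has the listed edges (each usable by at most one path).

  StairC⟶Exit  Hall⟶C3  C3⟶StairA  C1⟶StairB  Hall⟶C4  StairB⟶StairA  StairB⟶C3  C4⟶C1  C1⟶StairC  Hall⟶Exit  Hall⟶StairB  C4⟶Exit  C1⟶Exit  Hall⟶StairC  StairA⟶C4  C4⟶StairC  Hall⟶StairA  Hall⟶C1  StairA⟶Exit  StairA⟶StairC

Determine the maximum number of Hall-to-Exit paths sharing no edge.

Assign every edge capacity 1; by Menger, the answer equals the max flow.
Path Hall→Exit (+1); total 1.
Path Hall→StairA→Exit (+1); total 2.
Path Hall→C4→Exit (+1); total 3.
Path Hall→C1→Exit (+1); total 4.
Path Hall→StairC→Exit (+1); total 5.
No residual Hall→Exit path; max flow = 5.
Certifying cut of size 5: {C1→Exit, C4→Exit, Hall→Exit, StairA→Exit, StairC→Exit}.

5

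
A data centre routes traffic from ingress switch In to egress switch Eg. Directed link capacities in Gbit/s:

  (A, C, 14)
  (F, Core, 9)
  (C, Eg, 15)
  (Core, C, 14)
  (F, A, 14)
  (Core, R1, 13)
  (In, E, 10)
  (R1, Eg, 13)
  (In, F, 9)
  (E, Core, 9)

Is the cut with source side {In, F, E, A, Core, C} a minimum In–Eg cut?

No — its capacity is 28, but the minimum cut has capacity 18.

Given cut capacity: 13 + 15 = 28.
Augment In→F→A→C→Eg: bottleneck 9, flow now 9.
Augment In→E→Core→C→Eg: bottleneck 6, flow now 15.
Augment In→E→Core→R1→Eg: bottleneck 3, flow now 18.
No augmenting path remains; maximum flow = 18.
In the residual graph, reachable from In: {In, E}.
Min-cut edges: In→F (9), E→Core (9); capacity 9 + 9 = 18.
Cut capacity 28 exceeds the max flow 18, so it is not minimum.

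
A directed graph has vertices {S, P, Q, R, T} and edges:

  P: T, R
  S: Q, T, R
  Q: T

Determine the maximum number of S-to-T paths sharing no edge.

Assign every edge capacity 1; by Menger, the answer equals the max flow.
Path S→T (+1); total 1.
Path S→Q→T (+1); total 2.
No residual S→T path; max flow = 2.
Certifying cut of size 2: {S→Q, S→T}.

2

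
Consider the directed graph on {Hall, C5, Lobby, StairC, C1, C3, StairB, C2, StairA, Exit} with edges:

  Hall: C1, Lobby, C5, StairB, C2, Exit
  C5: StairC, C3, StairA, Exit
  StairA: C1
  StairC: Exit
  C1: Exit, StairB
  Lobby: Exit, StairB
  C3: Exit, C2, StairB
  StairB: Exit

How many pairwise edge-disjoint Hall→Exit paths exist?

5

Assign every edge capacity 1; by Menger, the answer equals the max flow.
Path Hall→Exit (+1); total 1.
Path Hall→C5→Exit (+1); total 2.
Path Hall→Lobby→Exit (+1); total 3.
Path Hall→C1→Exit (+1); total 4.
Path Hall→StairB→Exit (+1); total 5.
No residual Hall→Exit path; max flow = 5.
Certifying cut of size 5: {Hall→C1, Hall→C5, Hall→Exit, Hall→Lobby, Hall→StairB}.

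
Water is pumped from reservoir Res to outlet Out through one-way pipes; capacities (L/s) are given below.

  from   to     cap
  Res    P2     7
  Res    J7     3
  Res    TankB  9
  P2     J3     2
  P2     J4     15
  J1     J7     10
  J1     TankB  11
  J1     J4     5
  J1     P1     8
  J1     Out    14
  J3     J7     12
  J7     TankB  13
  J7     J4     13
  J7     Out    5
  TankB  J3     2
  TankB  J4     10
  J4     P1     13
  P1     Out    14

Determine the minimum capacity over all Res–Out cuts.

18

Augment Res→J7→Out: bottleneck 3, flow now 3.
Augment Res→P2→J3→J7→Out: bottleneck 2, flow now 5.
Augment Res→P2→J4→P1→Out: bottleneck 5, flow now 10.
Augment Res→TankB→J4→P1→Out: bottleneck 8, flow now 18.
No augmenting path remains; maximum flow = 18.
By max-flow min-cut, the minimum cut capacity equals the max flow.
In the residual graph, reachable from Res: {Res, P2, J3, J7, TankB, J4}.
Min-cut edges: J7→Out (5), J4→P1 (13); capacity 5 + 13 = 18.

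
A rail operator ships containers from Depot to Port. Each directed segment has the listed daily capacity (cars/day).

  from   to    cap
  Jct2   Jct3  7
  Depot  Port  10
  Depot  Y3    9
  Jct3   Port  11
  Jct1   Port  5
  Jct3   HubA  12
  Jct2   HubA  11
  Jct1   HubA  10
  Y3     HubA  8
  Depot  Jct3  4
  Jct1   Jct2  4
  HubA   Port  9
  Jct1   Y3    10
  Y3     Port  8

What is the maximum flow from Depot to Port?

Augment Depot→Port: bottleneck 10, flow now 10.
Augment Depot→Y3→Port: bottleneck 8, flow now 18.
Augment Depot→Jct3→Port: bottleneck 4, flow now 22.
Augment Depot→Y3→HubA→Port: bottleneck 1, flow now 23.
No augmenting path remains; maximum flow = 23.
In the residual graph, reachable from Depot: {Depot}.
Min-cut edges: Depot→Y3 (9), Depot→Jct3 (4), Depot→Port (10); capacity 9 + 4 + 10 = 23.
This cut is saturated, so no flow can exceed 23.

23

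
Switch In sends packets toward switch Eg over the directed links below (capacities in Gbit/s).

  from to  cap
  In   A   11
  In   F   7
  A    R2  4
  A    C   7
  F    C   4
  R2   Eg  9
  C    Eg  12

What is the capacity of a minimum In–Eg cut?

15

Augment In→A→R2→Eg: bottleneck 4, flow now 4.
Augment In→A→C→Eg: bottleneck 7, flow now 11.
Augment In→F→C→Eg: bottleneck 4, flow now 15.
No augmenting path remains; maximum flow = 15.
By max-flow min-cut, the minimum cut capacity equals the max flow.
In the residual graph, reachable from In: {In, F}.
Min-cut edges: In→A (11), F→C (4); capacity 11 + 4 = 15.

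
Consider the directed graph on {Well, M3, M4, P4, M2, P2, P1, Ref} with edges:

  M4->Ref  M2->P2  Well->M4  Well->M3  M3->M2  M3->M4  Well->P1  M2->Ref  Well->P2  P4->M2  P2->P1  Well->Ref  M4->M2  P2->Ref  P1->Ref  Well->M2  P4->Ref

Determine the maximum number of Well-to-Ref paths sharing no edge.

Assign every edge capacity 1; by Menger, the answer equals the max flow.
Path Well→Ref (+1); total 1.
Path Well→M4→Ref (+1); total 2.
Path Well→M2→Ref (+1); total 3.
Path Well→P2→Ref (+1); total 4.
Path Well→P1→Ref (+1); total 5.
No residual Well→Ref path; max flow = 5.
Certifying cut of size 5: {M2→Ref, M4→Ref, P1→Ref, P2→Ref, Well→Ref}.

5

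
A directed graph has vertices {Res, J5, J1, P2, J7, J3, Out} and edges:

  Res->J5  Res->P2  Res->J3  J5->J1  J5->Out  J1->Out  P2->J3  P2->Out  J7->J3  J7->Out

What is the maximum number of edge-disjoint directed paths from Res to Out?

2

Assign every edge capacity 1; by Menger, the answer equals the max flow.
Path Res→J5→Out (+1); total 1.
Path Res→P2→Out (+1); total 2.
No residual Res→Out path; max flow = 2.
Certifying cut of size 2: {Res→J5, Res→P2}.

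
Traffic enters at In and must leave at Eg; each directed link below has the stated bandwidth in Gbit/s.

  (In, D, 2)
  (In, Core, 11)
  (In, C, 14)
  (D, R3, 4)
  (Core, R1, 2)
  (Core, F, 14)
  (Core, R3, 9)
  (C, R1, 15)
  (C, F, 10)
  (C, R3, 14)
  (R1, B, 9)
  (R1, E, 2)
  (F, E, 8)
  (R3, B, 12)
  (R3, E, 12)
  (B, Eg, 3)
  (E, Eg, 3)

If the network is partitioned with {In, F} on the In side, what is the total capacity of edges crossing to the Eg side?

35

Edges leaving {In, F}: In→D (2), In→Core (11), In→C (14), F→E (8).
Cut capacity = 2 + 11 + 14 + 8 = 35.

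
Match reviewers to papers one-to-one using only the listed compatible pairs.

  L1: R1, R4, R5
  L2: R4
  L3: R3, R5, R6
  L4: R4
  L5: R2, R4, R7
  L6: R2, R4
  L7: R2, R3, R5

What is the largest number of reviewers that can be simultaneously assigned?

Unit-capacity flow: source→left, listed edges, right→sink; max matching = max flow.
Augmenting path L1→R1 (+1); matched 1.
Augmenting path L2→R4 (+1); matched 2.
Augmenting path L3→R3 (+1); matched 3.
Augmenting path L5→R2 (+1); matched 4.
Augmenting path L7→R5 (+1); matched 5.
Augmenting path L6→R2→L5→R7 (+1); matched 6.
No augmenting path remains; maximum matching = 6.
König certificate: {L1, L3, L5, L6, L7, R4} is a vertex cover of size 6 (every listed pair touches it), so no matching can be larger.

6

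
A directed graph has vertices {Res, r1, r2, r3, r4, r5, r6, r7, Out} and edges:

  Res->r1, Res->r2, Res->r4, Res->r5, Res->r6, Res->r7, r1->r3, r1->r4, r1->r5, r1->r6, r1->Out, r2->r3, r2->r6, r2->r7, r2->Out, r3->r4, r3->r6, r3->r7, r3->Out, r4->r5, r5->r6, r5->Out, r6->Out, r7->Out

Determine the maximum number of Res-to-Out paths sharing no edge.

5

Assign every edge capacity 1; by Menger, the answer equals the max flow.
Path Res→r1→Out (+1); total 1.
Path Res→r2→Out (+1); total 2.
Path Res→r5→Out (+1); total 3.
Path Res→r6→Out (+1); total 4.
Path Res→r7→Out (+1); total 5.
No residual Res→Out path; max flow = 5.
Certifying cut of size 5: {Res→r1, Res→r2, Res→r7, r5→Out, r6→Out}.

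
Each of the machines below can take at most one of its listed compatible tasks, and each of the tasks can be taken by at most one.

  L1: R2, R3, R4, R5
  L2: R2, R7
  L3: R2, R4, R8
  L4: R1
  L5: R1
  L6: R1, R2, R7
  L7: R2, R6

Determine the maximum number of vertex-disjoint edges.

Unit-capacity flow: source→left, listed edges, right→sink; max matching = max flow.
Augmenting path L1→R2 (+1); matched 1.
Augmenting path L2→R7 (+1); matched 2.
Augmenting path L3→R4 (+1); matched 3.
Augmenting path L4→R1 (+1); matched 4.
Augmenting path L7→R6 (+1); matched 5.
Augmenting path L6→R2→L1→R3 (+1); matched 6.
No augmenting path remains; maximum matching = 6.
König certificate: {L1, L2, L3, L6, L7, R1} is a vertex cover of size 6 (every listed pair touches it), so no matching can be larger.

6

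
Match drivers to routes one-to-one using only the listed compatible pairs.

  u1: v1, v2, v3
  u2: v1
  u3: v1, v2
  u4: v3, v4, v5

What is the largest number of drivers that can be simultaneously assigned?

Unit-capacity flow: source→left, listed edges, right→sink; max matching = max flow.
Augmenting path u1→v1 (+1); matched 1.
Augmenting path u3→v2 (+1); matched 2.
Augmenting path u4→v3 (+1); matched 3.
Augmenting path u2→v1→u1→v3→u4→v4 (+1); matched 4.
No augmenting path remains; maximum matching = 4.
König certificate: {u1, u2, u3, u4} is a vertex cover of size 4 (every listed pair touches it), so no matching can be larger.

4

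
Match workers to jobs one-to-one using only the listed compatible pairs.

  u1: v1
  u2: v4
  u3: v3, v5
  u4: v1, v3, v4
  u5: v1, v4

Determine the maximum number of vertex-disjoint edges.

4

Unit-capacity flow: source→left, listed edges, right→sink; max matching = max flow.
Augmenting path u1→v1 (+1); matched 1.
Augmenting path u2→v4 (+1); matched 2.
Augmenting path u3→v3 (+1); matched 3.
Augmenting path u4→v3→u3→v5 (+1); matched 4.
No augmenting path remains; maximum matching = 4.
König certificate: {u3, u4, v1, v4} is a vertex cover of size 4 (every listed pair touches it), so no matching can be larger.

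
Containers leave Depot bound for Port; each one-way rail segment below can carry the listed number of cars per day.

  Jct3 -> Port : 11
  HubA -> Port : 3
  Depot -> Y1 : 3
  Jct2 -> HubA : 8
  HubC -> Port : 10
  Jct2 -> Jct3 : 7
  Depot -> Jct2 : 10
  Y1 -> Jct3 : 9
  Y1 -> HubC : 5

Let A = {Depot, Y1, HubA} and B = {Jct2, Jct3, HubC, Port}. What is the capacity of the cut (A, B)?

27

Edges leaving {Depot, Y1, HubA}: Depot→Jct2 (10), Y1→Jct3 (9), Y1→HubC (5), HubA→Port (3).
Cut capacity = 10 + 9 + 5 + 3 = 27.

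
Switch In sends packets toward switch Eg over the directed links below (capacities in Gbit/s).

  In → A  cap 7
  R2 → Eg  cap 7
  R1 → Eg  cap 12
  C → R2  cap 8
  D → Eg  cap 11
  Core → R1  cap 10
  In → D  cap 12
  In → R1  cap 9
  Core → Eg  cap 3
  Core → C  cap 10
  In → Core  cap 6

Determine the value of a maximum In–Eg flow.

26

Augment In→Core→Eg: bottleneck 3, flow now 3.
Augment In→D→Eg: bottleneck 11, flow now 14.
Augment In→R1→Eg: bottleneck 9, flow now 23.
Augment In→Core→R1→Eg: bottleneck 3, flow now 26.
No augmenting path remains; maximum flow = 26.
In the residual graph, reachable from In: {In, A, D}.
Min-cut edges: In→Core (6), In→R1 (9), D→Eg (11); capacity 6 + 9 + 11 = 26.
This cut is saturated, so no flow can exceed 26.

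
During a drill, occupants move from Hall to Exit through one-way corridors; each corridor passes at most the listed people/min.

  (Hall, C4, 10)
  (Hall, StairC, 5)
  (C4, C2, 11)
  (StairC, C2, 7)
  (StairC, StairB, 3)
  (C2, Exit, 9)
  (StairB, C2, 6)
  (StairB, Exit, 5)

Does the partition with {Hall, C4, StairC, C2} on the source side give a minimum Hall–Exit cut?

Yes — it is a minimum cut (capacity 12).

Given cut capacity: 3 + 9 = 12.
Augment Hall→C4→C2→Exit: bottleneck 9, flow now 9.
Augment Hall→StairC→StairB→Exit: bottleneck 3, flow now 12.
No augmenting path remains; maximum flow = 12.
Cut capacity 12 equals the max flow, so it is a minimum cut.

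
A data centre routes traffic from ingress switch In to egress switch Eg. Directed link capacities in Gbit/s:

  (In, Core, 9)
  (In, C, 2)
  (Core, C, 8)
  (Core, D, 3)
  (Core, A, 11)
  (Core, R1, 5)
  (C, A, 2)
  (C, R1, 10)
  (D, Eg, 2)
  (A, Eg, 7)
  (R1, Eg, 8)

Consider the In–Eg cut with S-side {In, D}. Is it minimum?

No — its capacity is 13, but the minimum cut has capacity 11.

Given cut capacity: 9 + 2 + 2 = 13.
Augment In→Core→D→Eg: bottleneck 2, flow now 2.
Augment In→Core→A→Eg: bottleneck 7, flow now 9.
Augment In→C→R1→Eg: bottleneck 2, flow now 11.
No augmenting path remains; maximum flow = 11.
In the residual graph, reachable from In: {In}.
Min-cut edges: In→Core (9), In→C (2); capacity 9 + 2 = 11.
Cut capacity 13 exceeds the max flow 11, so it is not minimum.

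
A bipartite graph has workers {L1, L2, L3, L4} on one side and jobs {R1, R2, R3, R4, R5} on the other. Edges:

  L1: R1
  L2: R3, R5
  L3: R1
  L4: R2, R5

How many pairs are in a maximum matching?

3

Unit-capacity flow: source→left, listed edges, right→sink; max matching = max flow.
Augmenting path L1→R1 (+1); matched 1.
Augmenting path L2→R3 (+1); matched 2.
Augmenting path L4→R2 (+1); matched 3.
No augmenting path remains; maximum matching = 3.
König certificate: {L2, L4, R1} is a vertex cover of size 3 (every listed pair touches it), so no matching can be larger.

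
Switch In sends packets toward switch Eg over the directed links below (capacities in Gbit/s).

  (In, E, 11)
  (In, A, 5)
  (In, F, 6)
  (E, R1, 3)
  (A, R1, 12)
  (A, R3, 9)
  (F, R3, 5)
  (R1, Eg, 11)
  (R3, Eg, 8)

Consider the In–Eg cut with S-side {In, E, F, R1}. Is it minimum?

No — its capacity is 21, but the minimum cut has capacity 13.

Given cut capacity: 5 + 5 + 11 = 21.
Augment In→E→R1→Eg: bottleneck 3, flow now 3.
Augment In→A→R1→Eg: bottleneck 5, flow now 8.
Augment In→F→R3→Eg: bottleneck 5, flow now 13.
No augmenting path remains; maximum flow = 13.
In the residual graph, reachable from In: {In, E, F}.
Min-cut edges: In→A (5), E→R1 (3), F→R3 (5); capacity 5 + 3 + 5 = 13.
Cut capacity 21 exceeds the max flow 13, so it is not minimum.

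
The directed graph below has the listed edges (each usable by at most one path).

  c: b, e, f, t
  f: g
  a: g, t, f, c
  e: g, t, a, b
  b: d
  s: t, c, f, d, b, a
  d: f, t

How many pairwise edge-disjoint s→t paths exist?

Assign every edge capacity 1; by Menger, the answer equals the max flow.
Path s→t (+1); total 1.
Path s→a→t (+1); total 2.
Path s→c→t (+1); total 3.
Path s→d→t (+1); total 4.
No residual s→t path; max flow = 4.
Certifying cut of size 4: {d→t, s→a, s→c, s→t}.

4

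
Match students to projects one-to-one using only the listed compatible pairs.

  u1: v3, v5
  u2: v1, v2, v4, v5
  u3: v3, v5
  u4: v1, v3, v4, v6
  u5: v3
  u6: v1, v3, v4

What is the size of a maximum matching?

5

Unit-capacity flow: source→left, listed edges, right→sink; max matching = max flow.
Augmenting path u1→v3 (+1); matched 1.
Augmenting path u2→v1 (+1); matched 2.
Augmenting path u3→v5 (+1); matched 3.
Augmenting path u4→v4 (+1); matched 4.
Augmenting path u6→v1→u2→v2 (+1); matched 5.
No augmenting path remains; maximum matching = 5.
König certificate: {u2, u4, u6, v3, v5} is a vertex cover of size 5 (every listed pair touches it), so no matching can be larger.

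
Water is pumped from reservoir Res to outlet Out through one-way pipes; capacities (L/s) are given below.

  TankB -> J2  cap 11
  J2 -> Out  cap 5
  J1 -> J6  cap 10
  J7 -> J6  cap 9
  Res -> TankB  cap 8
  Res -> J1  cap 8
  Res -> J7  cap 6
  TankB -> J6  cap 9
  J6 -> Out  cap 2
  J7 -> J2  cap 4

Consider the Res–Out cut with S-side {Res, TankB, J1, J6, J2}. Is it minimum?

No — its capacity is 13, but the minimum cut has capacity 7.

Given cut capacity: 6 + 2 + 5 = 13.
Augment Res→J7→J6→Out: bottleneck 2, flow now 2.
Augment Res→J7→J2→Out: bottleneck 4, flow now 6.
Augment Res→TankB→J2→Out: bottleneck 1, flow now 7.
No augmenting path remains; maximum flow = 7.
In the residual graph, reachable from Res: {Res, J7, TankB, J1, J6, J2}.
Min-cut edges: J6→Out (2), J2→Out (5); capacity 2 + 5 = 7.
Cut capacity 13 exceeds the max flow 7, so it is not minimum.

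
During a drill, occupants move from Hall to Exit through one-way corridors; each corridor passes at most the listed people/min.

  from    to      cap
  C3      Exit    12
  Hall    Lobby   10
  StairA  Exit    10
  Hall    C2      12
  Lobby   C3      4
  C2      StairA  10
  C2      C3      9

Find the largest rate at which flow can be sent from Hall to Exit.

Augment Hall→Lobby→C3→Exit: bottleneck 4, flow now 4.
Augment Hall→C2→StairA→Exit: bottleneck 10, flow now 14.
Augment Hall→C2→C3→Exit: bottleneck 2, flow now 16.
No augmenting path remains; maximum flow = 16.
In the residual graph, reachable from Hall: {Hall, Lobby}.
Min-cut edges: Hall→C2 (12), Lobby→C3 (4); capacity 12 + 4 = 16.
This cut is saturated, so no flow can exceed 16.

16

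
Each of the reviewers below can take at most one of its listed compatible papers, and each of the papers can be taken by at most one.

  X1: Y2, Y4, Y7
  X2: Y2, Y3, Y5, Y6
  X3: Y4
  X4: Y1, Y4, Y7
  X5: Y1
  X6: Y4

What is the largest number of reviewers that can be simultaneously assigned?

5

Unit-capacity flow: source→left, listed edges, right→sink; max matching = max flow.
Augmenting path X1→Y2 (+1); matched 1.
Augmenting path X2→Y3 (+1); matched 2.
Augmenting path X3→Y4 (+1); matched 3.
Augmenting path X4→Y1 (+1); matched 4.
Augmenting path X5→Y1→X4→Y7 (+1); matched 5.
No augmenting path remains; maximum matching = 5.
König certificate: {X1, X2, X4, X5, Y4} is a vertex cover of size 5 (every listed pair touches it), so no matching can be larger.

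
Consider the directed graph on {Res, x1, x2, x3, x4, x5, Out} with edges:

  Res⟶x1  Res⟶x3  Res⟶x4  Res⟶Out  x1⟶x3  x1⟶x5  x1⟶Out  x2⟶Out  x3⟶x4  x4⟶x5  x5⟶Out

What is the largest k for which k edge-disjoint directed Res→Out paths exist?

Assign every edge capacity 1; by Menger, the answer equals the max flow.
Path Res→Out (+1); total 1.
Path Res→x1→Out (+1); total 2.
Path Res→x4→x5→Out (+1); total 3.
No residual Res→Out path; max flow = 3.
Certifying cut of size 3: {Res→Out, Res→x1, x4→x5}.

3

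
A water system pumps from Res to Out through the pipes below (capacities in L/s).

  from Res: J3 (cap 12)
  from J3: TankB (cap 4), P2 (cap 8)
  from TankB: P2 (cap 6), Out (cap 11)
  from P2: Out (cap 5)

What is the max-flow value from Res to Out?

9

Augment Res→J3→TankB→Out: bottleneck 4, flow now 4.
Augment Res→J3→P2→Out: bottleneck 5, flow now 9.
No augmenting path remains; maximum flow = 9.
In the residual graph, reachable from Res: {Res, J3, P2}.
Min-cut edges: J3→TankB (4), P2→Out (5); capacity 4 + 5 = 9.
This cut is saturated, so no flow can exceed 9.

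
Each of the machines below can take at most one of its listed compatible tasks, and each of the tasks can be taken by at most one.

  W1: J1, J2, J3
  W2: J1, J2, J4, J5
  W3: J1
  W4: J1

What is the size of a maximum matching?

Unit-capacity flow: source→left, listed edges, right→sink; max matching = max flow.
Augmenting path W1→J1 (+1); matched 1.
Augmenting path W2→J2 (+1); matched 2.
Augmenting path W3→J1→W1→J3 (+1); matched 3.
No augmenting path remains; maximum matching = 3.
König certificate: {W1, W2, J1} is a vertex cover of size 3 (every listed pair touches it), so no matching can be larger.

3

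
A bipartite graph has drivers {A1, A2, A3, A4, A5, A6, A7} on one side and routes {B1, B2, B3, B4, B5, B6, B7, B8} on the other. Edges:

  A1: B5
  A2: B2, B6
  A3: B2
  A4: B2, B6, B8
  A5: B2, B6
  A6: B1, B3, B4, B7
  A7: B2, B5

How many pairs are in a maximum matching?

5

Unit-capacity flow: source→left, listed edges, right→sink; max matching = max flow.
Augmenting path A1→B5 (+1); matched 1.
Augmenting path A2→B2 (+1); matched 2.
Augmenting path A4→B6 (+1); matched 3.
Augmenting path A6→B1 (+1); matched 4.
Augmenting path A5→B6→A4→B8 (+1); matched 5.
No augmenting path remains; maximum matching = 5.
König certificate: {A4, A6, B2, B5, B6} is a vertex cover of size 5 (every listed pair touches it), so no matching can be larger.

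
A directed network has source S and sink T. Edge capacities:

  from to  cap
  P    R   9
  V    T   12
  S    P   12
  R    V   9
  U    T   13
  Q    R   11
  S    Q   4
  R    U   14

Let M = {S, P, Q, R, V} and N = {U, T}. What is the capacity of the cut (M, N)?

Edges leaving {S, P, Q, R, V}: R→U (14), V→T (12).
Cut capacity = 14 + 12 = 26.

26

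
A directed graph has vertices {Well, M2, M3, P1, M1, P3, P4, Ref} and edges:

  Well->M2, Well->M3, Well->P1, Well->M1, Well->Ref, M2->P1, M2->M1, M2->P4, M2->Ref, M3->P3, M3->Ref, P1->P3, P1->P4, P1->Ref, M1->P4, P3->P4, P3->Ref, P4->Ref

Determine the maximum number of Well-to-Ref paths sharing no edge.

5

Assign every edge capacity 1; by Menger, the answer equals the max flow.
Path Well→Ref (+1); total 1.
Path Well→M2→Ref (+1); total 2.
Path Well→M3→Ref (+1); total 3.
Path Well→P1→Ref (+1); total 4.
Path Well→M1→P4→Ref (+1); total 5.
No residual Well→Ref path; max flow = 5.
Certifying cut of size 5: {Well→M1, Well→M2, Well→M3, Well→P1, Well→Ref}.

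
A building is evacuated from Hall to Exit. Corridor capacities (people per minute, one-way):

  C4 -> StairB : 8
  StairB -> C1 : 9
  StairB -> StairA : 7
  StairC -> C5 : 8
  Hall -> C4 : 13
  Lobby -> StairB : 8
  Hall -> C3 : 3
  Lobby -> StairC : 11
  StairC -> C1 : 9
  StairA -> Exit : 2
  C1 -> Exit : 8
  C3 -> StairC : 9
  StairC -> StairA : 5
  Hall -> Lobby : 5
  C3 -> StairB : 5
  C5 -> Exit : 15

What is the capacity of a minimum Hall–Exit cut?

16

Augment Hall→C3→StairC→C1→Exit: bottleneck 3, flow now 3.
Augment Hall→C4→StairB→C1→Exit: bottleneck 5, flow now 8.
Augment Hall→C4→StairB→StairA→Exit: bottleneck 2, flow now 10.
Augment Hall→Lobby→StairC→C5→Exit: bottleneck 5, flow now 15.
Augment Hall→C4→StairB→C1→StairC→C5→Exit: bottleneck 1, flow now 16. (uses reverse residual edge)
No augmenting path remains; maximum flow = 16.
By max-flow min-cut, the minimum cut capacity equals the max flow.
In the residual graph, reachable from Hall: {Hall, C4}.
Min-cut edges: Hall→C3 (3), Hall→Lobby (5), C4→StairB (8); capacity 3 + 5 + 8 = 16.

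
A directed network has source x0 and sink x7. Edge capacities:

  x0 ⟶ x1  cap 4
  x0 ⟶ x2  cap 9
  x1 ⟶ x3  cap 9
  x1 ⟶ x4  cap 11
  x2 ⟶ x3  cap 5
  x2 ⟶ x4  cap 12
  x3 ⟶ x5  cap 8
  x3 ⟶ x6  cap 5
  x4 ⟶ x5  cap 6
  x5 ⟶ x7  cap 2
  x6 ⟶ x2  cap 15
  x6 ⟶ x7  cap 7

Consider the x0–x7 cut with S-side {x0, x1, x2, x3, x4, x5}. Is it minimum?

Yes — it is a minimum cut (capacity 7).

Given cut capacity: 5 + 2 = 7.
Augment x0→x1→x3→x5→x7: bottleneck 2, flow now 2.
Augment x0→x1→x3→x6→x7: bottleneck 2, flow now 4.
Augment x0→x2→x3→x6→x7: bottleneck 3, flow now 7.
No augmenting path remains; maximum flow = 7.
Cut capacity 7 equals the max flow, so it is a minimum cut.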